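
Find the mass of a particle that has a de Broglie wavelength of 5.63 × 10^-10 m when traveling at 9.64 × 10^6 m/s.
1.22 × 10^-31 kg

From the de Broglie relation λ = h/(mv), we solve for m:

m = h/(λv)
m = (6.626 × 10^-34 J·s) / (5.63 × 10^-10 m × 9.64 × 10^6 m/s)
m = 1.22 × 10^-31 kg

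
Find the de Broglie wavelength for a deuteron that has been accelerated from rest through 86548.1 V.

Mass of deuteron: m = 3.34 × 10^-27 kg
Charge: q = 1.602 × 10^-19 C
6.88 × 10^-14 m

When a particle is accelerated through voltage V, it gains kinetic energy KE = qV.

The de Broglie wavelength is then λ = h/√(2mqV):

λ = h/√(2mqV)
λ = (6.626 × 10^-34 J·s) / √(2 × 3.34 × 10^-27 kg × 1.602 × 10^-19 C × 86548.1 V)
λ = 6.88 × 10^-14 m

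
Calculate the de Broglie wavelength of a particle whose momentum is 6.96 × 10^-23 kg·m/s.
9.52 × 10^-12 m

Using the de Broglie relation λ = h/p:

λ = h/p
λ = (6.626 × 10^-34 J·s) / (6.96 × 10^-23 kg·m/s)
λ = 9.52 × 10^-12 m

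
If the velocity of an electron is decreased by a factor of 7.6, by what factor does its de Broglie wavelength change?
The wavelength increases by a factor of 7.6.

From λ = h/(mv), the wavelength is inversely proportional to velocity:

λ ∝ 1/v

If v → v/7.6, then λ → 7.6λ

When velocity is decreased by a factor of 7.6, the wavelength increases by a factor of 7.6.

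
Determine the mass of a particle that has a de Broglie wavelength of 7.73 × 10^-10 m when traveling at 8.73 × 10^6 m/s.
9.82 × 10^-32 kg

From the de Broglie relation λ = h/(mv), we solve for m:

m = h/(λv)
m = (6.626 × 10^-34 J·s) / (7.73 × 10^-10 m × 8.73 × 10^6 m/s)
m = 9.82 × 10^-32 kg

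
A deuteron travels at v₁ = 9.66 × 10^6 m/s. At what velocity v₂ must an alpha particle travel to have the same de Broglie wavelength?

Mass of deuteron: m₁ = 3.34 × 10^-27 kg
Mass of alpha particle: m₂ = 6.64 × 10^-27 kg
v₂ = 4.86 × 10^6 m/s

For equal de Broglie wavelengths: λ₁ = λ₂

h/(m₁v₁) = h/(m₂v₂)
m₁v₁ = m₂v₂
v₂ = v₁ · (m₁/m₂)

v₂ = 9.66 × 10^6 m/s × (3.34 × 10^-27 kg / 6.64 × 10^-27 kg)
v₂ = 4.86 × 10^6 m/s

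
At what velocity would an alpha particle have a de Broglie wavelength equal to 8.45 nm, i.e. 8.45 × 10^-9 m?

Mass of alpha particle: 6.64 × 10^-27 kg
1.18 × 10^1 m/s

From λ = h/(mv), solve for v:

v = h/(mλ)
v = (6.626 × 10^-34 J·s) / (6.64 × 10^-27 kg × 8.45 × 10^-9 m)
v = 1.18 × 10^1 m/s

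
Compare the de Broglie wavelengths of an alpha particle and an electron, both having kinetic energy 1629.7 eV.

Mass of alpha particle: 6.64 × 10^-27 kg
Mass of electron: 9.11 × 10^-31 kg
The electron has the longer wavelength.

Using λ = h/√(2mKE):

For alpha particle: λ₁ = h/√(2m₁KE) = 3.56 × 10^-13 m
For electron: λ₂ = h/√(2m₂KE) = 3.04 × 10^-11 m

Since λ ∝ 1/√m at constant kinetic energy, the lighter particle has the longer wavelength.

The electron has the longer de Broglie wavelength.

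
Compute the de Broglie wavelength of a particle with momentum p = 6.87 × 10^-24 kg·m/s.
9.64 × 10^-11 m

Using the de Broglie relation λ = h/p:

λ = h/p
λ = (6.626 × 10^-34 J·s) / (6.87 × 10^-24 kg·m/s)
λ = 9.64 × 10^-11 m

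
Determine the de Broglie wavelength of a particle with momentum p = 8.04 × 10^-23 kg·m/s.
8.24 × 10^-12 m

Using the de Broglie relation λ = h/p:

λ = h/p
λ = (6.626 × 10^-34 J·s) / (8.04 × 10^-23 kg·m/s)
λ = 8.24 × 10^-12 m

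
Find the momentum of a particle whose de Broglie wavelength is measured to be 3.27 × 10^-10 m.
2.03 × 10^-24 kg·m/s

From the de Broglie relation λ = h/p, we solve for p:

p = h/λ
p = (6.626 × 10^-34 J·s) / (3.27 × 10^-10 m)
p = 2.03 × 10^-24 kg·m/s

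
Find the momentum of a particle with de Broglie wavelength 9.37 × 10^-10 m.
7.07 × 10^-25 kg·m/s

From the de Broglie relation λ = h/p, we solve for p:

p = h/λ
p = (6.626 × 10^-34 J·s) / (9.37 × 10^-10 m)
p = 7.07 × 10^-25 kg·m/s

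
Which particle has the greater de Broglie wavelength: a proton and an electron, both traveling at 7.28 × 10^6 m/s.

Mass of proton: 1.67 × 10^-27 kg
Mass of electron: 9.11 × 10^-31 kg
The electron has the longer wavelength.

Using λ = h/(mv), since both particles have the same velocity, the wavelength depends only on mass.

For proton: λ₁ = h/(m₁v) = 5.45 × 10^-14 m
For electron: λ₂ = h/(m₂v) = 9.99 × 10^-11 m

Since λ ∝ 1/m at constant velocity, the lighter particle has the longer wavelength.

The electron has the longer de Broglie wavelength.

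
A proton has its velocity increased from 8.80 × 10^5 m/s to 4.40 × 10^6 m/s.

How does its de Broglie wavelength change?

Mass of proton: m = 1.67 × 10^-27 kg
The wavelength decreases by a factor of 5.

Using λ = h/(mv):

Initial wavelength: λ₁ = h/(mv₁) = 4.51 × 10^-13 m
Final wavelength: λ₂ = h/(mv₂) = 9.02 × 10^-14 m

Since λ ∝ 1/v, when velocity increases by a factor of 5, the wavelength decreases by a factor of 5.

λ₂/λ₁ = v₁/v₂ = 1/5

The wavelength decreases by a factor of 5.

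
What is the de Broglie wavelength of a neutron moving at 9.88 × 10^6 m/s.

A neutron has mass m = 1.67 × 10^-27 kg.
4.02 × 10^-14 m

Using the de Broglie relation λ = h/(mv):

λ = h/(mv)
λ = (6.626 × 10^-34 J·s) / (1.67 × 10^-27 kg × 9.88 × 10^6 m/s)
λ = 4.02 × 10^-14 m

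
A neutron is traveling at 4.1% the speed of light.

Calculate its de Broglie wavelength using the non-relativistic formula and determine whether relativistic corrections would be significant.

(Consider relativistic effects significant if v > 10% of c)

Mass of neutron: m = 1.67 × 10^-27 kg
No, relativistic corrections are not needed.

Using the non-relativistic de Broglie formula λ = h/(mv):

v = 4.1% × c = 1.229 × 10^7 m/s

λ = h/(mv)
λ = (6.626 × 10^-34 J·s) / (1.67 × 10^-27 kg × 1.229 × 10^7 m/s)
λ = 3.23 × 10^-14 m

Since v = 4.1% of c < 10% of c, relativistic corrections are NOT significant and this non-relativistic result is a good approximation.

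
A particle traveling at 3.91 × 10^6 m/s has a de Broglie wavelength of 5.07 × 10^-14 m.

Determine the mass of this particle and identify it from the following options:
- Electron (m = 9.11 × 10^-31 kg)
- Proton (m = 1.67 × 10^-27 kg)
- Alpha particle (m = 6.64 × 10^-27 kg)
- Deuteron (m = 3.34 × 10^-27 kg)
The particle is a deuteron.

From λ = h/(mv), solve for mass:

m = h/(λv)
m = (6.626 × 10^-34 J·s) / (5.07 × 10^-14 m × 3.91 × 10^6 m/s)
m = 3.34 × 10^-27 kg

Comparing with the listed masses, this is closest to a deuteron.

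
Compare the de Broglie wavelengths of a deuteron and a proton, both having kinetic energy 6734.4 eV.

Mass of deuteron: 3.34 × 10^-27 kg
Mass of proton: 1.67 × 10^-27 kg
The proton has the longer wavelength.

Using λ = h/√(2mKE):

For deuteron: λ₁ = h/√(2m₁KE) = 2.47 × 10^-13 m
For proton: λ₂ = h/√(2m₂KE) = 3.49 × 10^-13 m

Since λ ∝ 1/√m at constant kinetic energy, the lighter particle has the longer wavelength.

The proton has the longer de Broglie wavelength.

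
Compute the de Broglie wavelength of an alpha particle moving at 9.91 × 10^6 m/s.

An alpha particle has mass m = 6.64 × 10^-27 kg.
1.01 × 10^-14 m

Using the de Broglie relation λ = h/(mv):

λ = h/(mv)
λ = (6.626 × 10^-34 J·s) / (6.64 × 10^-27 kg × 9.91 × 10^6 m/s)
λ = 1.01 × 10^-14 m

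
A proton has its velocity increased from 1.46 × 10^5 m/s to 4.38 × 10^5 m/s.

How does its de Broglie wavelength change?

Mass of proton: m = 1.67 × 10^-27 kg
The wavelength decreases by a factor of 3.

Using λ = h/(mv):

Initial wavelength: λ₁ = h/(mv₁) = 2.72 × 10^-12 m
Final wavelength: λ₂ = h/(mv₂) = 9.06 × 10^-13 m

Since λ ∝ 1/v, when velocity increases by a factor of 3, the wavelength decreases by a factor of 3.

λ₂/λ₁ = v₁/v₂ = 1/3

The wavelength decreases by a factor of 3.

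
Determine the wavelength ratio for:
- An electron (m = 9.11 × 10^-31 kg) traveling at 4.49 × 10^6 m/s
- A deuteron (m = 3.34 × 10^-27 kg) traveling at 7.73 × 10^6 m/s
λ₁/λ₂ = 6.31 × 10^3

Using λ = h/(mv):

λ₁ = h/(m₁v₁) = 1.62 × 10^-10 m
λ₂ = h/(m₂v₂) = 2.57 × 10^-14 m

Ratio λ₁/λ₂ = (m₂v₂)/(m₁v₁)
         = (3.34 × 10^-27 kg × 7.73 × 10^6 m/s) / (9.11 × 10^-31 kg × 4.49 × 10^6 m/s)
         = 6.31 × 10^3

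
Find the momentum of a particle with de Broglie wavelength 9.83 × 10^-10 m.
6.74 × 10^-25 kg·m/s

From the de Broglie relation λ = h/p, we solve for p:

p = h/λ
p = (6.626 × 10^-34 J·s) / (9.83 × 10^-10 m)
p = 6.74 × 10^-25 kg·m/s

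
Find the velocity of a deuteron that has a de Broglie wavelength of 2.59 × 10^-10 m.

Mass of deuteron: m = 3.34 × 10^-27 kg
7.66 × 10^2 m/s

From the de Broglie relation λ = h/(mv), we solve for v:

v = h/(mλ)
v = (6.626 × 10^-34 J·s) / (3.34 × 10^-27 kg × 2.59 × 10^-10 m)
v = 7.66 × 10^2 m/s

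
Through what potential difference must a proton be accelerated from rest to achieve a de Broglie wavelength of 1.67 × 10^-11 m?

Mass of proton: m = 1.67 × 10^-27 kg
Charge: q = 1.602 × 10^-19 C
2.94 V

From λ = h/√(2mqV), we solve for V:

λ² = h²/(2mqV)
V = h²/(2mqλ²)
V = (6.626 × 10^-34 J·s)² / (2 × 1.67 × 10^-27 kg × 1.602 × 10^-19 C × (1.67 × 10^-11 m)²)
V = 2.94 V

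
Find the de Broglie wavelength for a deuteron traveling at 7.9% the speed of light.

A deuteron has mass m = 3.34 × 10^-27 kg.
8.38 × 10^-15 m

Using the de Broglie relation λ = h/(mv):

v = 7.9% × c = 2.368 × 10^7 m/s

λ = h/(mv)
λ = (6.626 × 10^-34 J·s) / (3.34 × 10^-27 kg × 2.368 × 10^7 m/s)
λ = 8.38 × 10^-15 m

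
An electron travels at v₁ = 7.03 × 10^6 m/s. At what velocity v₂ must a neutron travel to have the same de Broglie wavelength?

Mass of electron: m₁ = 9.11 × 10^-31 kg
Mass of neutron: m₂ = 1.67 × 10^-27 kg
v₂ = 3.83 × 10^3 m/s

For equal de Broglie wavelengths: λ₁ = λ₂

h/(m₁v₁) = h/(m₂v₂)
m₁v₁ = m₂v₂
v₂ = v₁ · (m₁/m₂)

v₂ = 7.03 × 10^6 m/s × (9.11 × 10^-31 kg / 1.67 × 10^-27 kg)
v₂ = 3.83 × 10^3 m/s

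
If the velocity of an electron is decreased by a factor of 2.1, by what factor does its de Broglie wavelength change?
The wavelength increases by a factor of 2.1.

From λ = h/(mv), the wavelength is inversely proportional to velocity:

λ ∝ 1/v

If v → v/2.1, then λ → 2.1λ

When velocity is decreased by a factor of 2.1, the wavelength increases by a factor of 2.1.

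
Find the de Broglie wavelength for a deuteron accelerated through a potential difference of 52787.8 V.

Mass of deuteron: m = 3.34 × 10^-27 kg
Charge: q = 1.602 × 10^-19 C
8.82 × 10^-14 m

When a particle is accelerated through voltage V, it gains kinetic energy KE = qV.

The de Broglie wavelength is then λ = h/√(2mqV):

λ = h/√(2mqV)
λ = (6.626 × 10^-34 J·s) / √(2 × 3.34 × 10^-27 kg × 1.602 × 10^-19 C × 52787.8 V)
λ = 8.82 × 10^-14 m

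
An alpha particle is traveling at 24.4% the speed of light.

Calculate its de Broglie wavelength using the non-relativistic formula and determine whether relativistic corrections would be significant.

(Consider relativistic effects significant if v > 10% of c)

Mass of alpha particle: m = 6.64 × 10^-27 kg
Yes, relativistic corrections are needed.

Using the non-relativistic de Broglie formula λ = h/(mv):

v = 24.4% × c = 7.315 × 10^7 m/s

λ = h/(mv)
λ = (6.626 × 10^-34 J·s) / (6.64 × 10^-27 kg × 7.315 × 10^7 m/s)
λ = 1.36 × 10^-15 m

Since v = 24.4% of c > 10% of c, relativistic corrections ARE significant and the actual wavelength would differ from this non-relativistic estimate.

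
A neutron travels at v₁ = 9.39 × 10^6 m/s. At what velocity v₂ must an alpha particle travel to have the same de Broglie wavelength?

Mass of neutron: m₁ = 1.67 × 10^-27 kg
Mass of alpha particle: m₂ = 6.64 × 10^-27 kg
v₂ = 2.36 × 10^6 m/s

For equal de Broglie wavelengths: λ₁ = λ₂

h/(m₁v₁) = h/(m₂v₂)
m₁v₁ = m₂v₂
v₂ = v₁ · (m₁/m₂)

v₂ = 9.39 × 10^6 m/s × (1.67 × 10^-27 kg / 6.64 × 10^-27 kg)
v₂ = 2.36 × 10^6 m/s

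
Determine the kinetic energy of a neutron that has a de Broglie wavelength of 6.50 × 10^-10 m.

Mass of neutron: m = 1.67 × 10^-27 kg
3.11 × 10^-22 J (or 1.94 × 10^-3 eV)

From λ = h/√(2mKE), we solve for KE:

λ² = h²/(2mKE)
KE = h²/(2mλ²)
KE = (6.626 × 10^-34 J·s)² / (2 × 1.67 × 10^-27 kg × (6.50 × 10^-10 m)²)
KE = 3.11 × 10^-22 J
KE = 1.94 × 10^-3 eV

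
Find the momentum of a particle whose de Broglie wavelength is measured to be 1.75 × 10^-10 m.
3.79 × 10^-24 kg·m/s

From the de Broglie relation λ = h/p, we solve for p:

p = h/λ
p = (6.626 × 10^-34 J·s) / (1.75 × 10^-10 m)
p = 3.79 × 10^-24 kg·m/s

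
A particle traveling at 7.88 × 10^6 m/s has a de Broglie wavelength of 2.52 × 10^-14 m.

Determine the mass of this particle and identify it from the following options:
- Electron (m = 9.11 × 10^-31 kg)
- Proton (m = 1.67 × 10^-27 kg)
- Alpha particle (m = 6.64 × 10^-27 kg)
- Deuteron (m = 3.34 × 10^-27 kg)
The particle is a deuteron.

From λ = h/(mv), solve for mass:

m = h/(λv)
m = (6.626 × 10^-34 J·s) / (2.52 × 10^-14 m × 7.88 × 10^6 m/s)
m = 3.34 × 10^-27 kg

Comparing with the listed masses, this is closest to a deuteron.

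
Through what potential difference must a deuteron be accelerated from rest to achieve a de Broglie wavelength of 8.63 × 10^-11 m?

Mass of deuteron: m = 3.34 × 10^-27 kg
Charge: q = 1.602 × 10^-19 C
5.51 × 10^-2 V

From λ = h/√(2mqV), we solve for V:

λ² = h²/(2mqV)
V = h²/(2mqλ²)
V = (6.626 × 10^-34 J·s)² / (2 × 3.34 × 10^-27 kg × 1.602 × 10^-19 C × (8.63 × 10^-11 m)²)
V = 5.51 × 10^-2 V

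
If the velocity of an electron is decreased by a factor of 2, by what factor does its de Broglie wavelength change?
The wavelength increases by a factor of 2.

From λ = h/(mv), the wavelength is inversely proportional to velocity:

λ ∝ 1/v

If v → v/2, then λ → 2λ

When velocity is decreased by a factor of 2, the wavelength increases by a factor of 2.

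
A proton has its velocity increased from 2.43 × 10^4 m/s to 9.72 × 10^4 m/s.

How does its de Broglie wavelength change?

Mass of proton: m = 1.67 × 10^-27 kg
The wavelength decreases by a factor of 4.

Using λ = h/(mv):

Initial wavelength: λ₁ = h/(mv₁) = 1.63 × 10^-11 m
Final wavelength: λ₂ = h/(mv₂) = 4.08 × 10^-12 m

Since λ ∝ 1/v, when velocity increases by a factor of 4, the wavelength decreases by a factor of 4.

λ₂/λ₁ = v₁/v₂ = 1/4

The wavelength decreases by a factor of 4.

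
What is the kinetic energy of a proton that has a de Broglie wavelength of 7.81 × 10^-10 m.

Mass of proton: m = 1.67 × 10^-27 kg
2.16 × 10^-22 J (or 1.35 × 10^-3 eV)

From λ = h/√(2mKE), we solve for KE:

λ² = h²/(2mKE)
KE = h²/(2mλ²)
KE = (6.626 × 10^-34 J·s)² / (2 × 1.67 × 10^-27 kg × (7.81 × 10^-10 m)²)
KE = 2.16 × 10^-22 J
KE = 1.35 × 10^-3 eV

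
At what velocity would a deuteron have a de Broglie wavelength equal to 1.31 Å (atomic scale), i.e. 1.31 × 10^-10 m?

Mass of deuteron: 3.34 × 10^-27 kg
1.51 × 10^3 m/s

From λ = h/(mv), solve for v:

v = h/(mλ)
v = (6.626 × 10^-34 J·s) / (3.34 × 10^-27 kg × 1.31 × 10^-10 m)
v = 1.51 × 10^3 m/s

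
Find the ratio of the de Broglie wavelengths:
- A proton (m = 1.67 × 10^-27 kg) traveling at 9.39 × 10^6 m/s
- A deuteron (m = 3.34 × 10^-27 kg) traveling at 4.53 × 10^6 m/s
λ₁/λ₂ = 0.965

Using λ = h/(mv):

λ₁ = h/(m₁v₁) = 4.23 × 10^-14 m
λ₂ = h/(m₂v₂) = 4.38 × 10^-14 m

Ratio λ₁/λ₂ = (m₂v₂)/(m₁v₁)
         = (3.34 × 10^-27 kg × 4.53 × 10^6 m/s) / (1.67 × 10^-27 kg × 9.39 × 10^6 m/s)
         = 0.965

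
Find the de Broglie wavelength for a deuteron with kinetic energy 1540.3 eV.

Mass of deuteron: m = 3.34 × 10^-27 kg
5.16 × 10^-13 m

Using λ = h/√(2mKE):

First convert KE to Joules: KE = 1540.3 eV = 2.468 × 10^-16 J

λ = h/√(2mKE)
λ = (6.626 × 10^-34 J·s) / √(2 × 3.34 × 10^-27 kg × 2.468 × 10^-16 J)
λ = 5.16 × 10^-13 m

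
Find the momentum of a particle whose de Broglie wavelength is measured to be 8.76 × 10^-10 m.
7.56 × 10^-25 kg·m/s

From the de Broglie relation λ = h/p, we solve for p:

p = h/λ
p = (6.626 × 10^-34 J·s) / (8.76 × 10^-10 m)
p = 7.56 × 10^-25 kg·m/s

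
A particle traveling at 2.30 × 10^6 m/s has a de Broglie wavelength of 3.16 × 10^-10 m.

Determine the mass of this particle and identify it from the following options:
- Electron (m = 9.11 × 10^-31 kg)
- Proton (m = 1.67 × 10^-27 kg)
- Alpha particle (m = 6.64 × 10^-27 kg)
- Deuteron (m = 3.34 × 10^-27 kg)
The particle is an electron.

From λ = h/(mv), solve for mass:

m = h/(λv)
m = (6.626 × 10^-34 J·s) / (3.16 × 10^-10 m × 2.30 × 10^6 m/s)
m = 9.12 × 10^-31 kg

Comparing with the listed masses, this is closest to an electron.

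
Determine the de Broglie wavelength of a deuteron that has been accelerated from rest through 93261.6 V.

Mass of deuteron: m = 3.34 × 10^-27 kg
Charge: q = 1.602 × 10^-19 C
6.63 × 10^-14 m

When a particle is accelerated through voltage V, it gains kinetic energy KE = qV.

The de Broglie wavelength is then λ = h/√(2mqV):

λ = h/√(2mqV)
λ = (6.626 × 10^-34 J·s) / √(2 × 3.34 × 10^-27 kg × 1.602 × 10^-19 C × 93261.6 V)
λ = 6.63 × 10^-14 m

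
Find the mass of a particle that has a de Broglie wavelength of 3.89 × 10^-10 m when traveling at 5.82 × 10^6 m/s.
2.93 × 10^-31 kg

From the de Broglie relation λ = h/(mv), we solve for m:

m = h/(λv)
m = (6.626 × 10^-34 J·s) / (3.89 × 10^-10 m × 5.82 × 10^6 m/s)
m = 2.93 × 10^-31 kg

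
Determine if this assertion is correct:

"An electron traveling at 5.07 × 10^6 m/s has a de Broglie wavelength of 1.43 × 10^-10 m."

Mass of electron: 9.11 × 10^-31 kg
True

The claim is correct.

Using λ = h/(mv):
λ = (6.626 × 10^-34 J·s) / (9.11 × 10^-31 kg × 5.07 × 10^6 m/s)
λ = 1.43 × 10^-10 m

This matches the claimed value.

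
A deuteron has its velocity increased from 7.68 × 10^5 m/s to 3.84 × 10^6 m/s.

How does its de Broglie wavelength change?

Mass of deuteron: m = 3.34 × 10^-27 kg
The wavelength decreases by a factor of 5.

Using λ = h/(mv):

Initial wavelength: λ₁ = h/(mv₁) = 2.58 × 10^-13 m
Final wavelength: λ₂ = h/(mv₂) = 5.17 × 10^-14 m

Since λ ∝ 1/v, when velocity increases by a factor of 5, the wavelength decreases by a factor of 5.

λ₂/λ₁ = v₁/v₂ = 1/5

The wavelength decreases by a factor of 5.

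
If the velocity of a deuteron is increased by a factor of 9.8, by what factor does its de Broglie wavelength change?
The wavelength decreases by a factor of 9.8.

From λ = h/(mv), the wavelength is inversely proportional to velocity:

λ ∝ 1/v

If v → 9.8v, then λ → λ/9.8

When velocity is increased by a factor of 9.8, the wavelength decreases by a factor of 9.8.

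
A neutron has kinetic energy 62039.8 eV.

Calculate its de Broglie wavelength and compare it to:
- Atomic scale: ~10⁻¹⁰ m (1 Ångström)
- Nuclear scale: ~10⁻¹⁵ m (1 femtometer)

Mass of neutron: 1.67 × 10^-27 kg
λ = 1.15 × 10^-13 m, which is between nuclear and atomic scales.

Using λ = h/√(2mKE):

KE = 62039.8 eV = 9.940 × 10^-15 J

λ = h/√(2mKE)
λ = (6.626 × 10^-34 J·s) / √(2 × 1.67 × 10^-27 kg × 9.940 × 10^-15 J)
λ = 1.15 × 10^-13 m

Comparison:
- Atomic scale (10⁻¹⁰ m): λ is 0.0011× this size
- Nuclear scale (10⁻¹⁵ m): λ is 1.1e+02× this size

The wavelength is between nuclear and atomic scales.

This wavelength is appropriate for probing atomic structure but too large for nuclear physics experiments.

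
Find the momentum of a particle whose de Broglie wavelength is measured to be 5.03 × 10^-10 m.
1.32 × 10^-24 kg·m/s

From the de Broglie relation λ = h/p, we solve for p:

p = h/λ
p = (6.626 × 10^-34 J·s) / (5.03 × 10^-10 m)
p = 1.32 × 10^-24 kg·m/s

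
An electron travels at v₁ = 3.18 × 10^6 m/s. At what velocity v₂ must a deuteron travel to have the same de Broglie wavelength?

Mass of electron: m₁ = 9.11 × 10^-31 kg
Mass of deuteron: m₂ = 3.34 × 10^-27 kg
v₂ = 8.67 × 10^2 m/s

For equal de Broglie wavelengths: λ₁ = λ₂

h/(m₁v₁) = h/(m₂v₂)
m₁v₁ = m₂v₂
v₂ = v₁ · (m₁/m₂)

v₂ = 3.18 × 10^6 m/s × (9.11 × 10^-31 kg / 3.34 × 10^-27 kg)
v₂ = 8.67 × 10^2 m/s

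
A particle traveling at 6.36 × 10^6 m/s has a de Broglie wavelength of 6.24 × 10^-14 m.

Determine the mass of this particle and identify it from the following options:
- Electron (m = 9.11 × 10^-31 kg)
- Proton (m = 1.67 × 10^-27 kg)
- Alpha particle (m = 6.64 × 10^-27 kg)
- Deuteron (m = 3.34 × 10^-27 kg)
The particle is a proton.

From λ = h/(mv), solve for mass:

m = h/(λv)
m = (6.626 × 10^-34 J·s) / (6.24 × 10^-14 m × 6.36 × 10^6 m/s)
m = 1.67 × 10^-27 kg

Comparing with the listed masses, this is closest to a proton.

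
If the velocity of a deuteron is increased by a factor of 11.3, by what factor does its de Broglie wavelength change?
The wavelength decreases by a factor of 11.3.

From λ = h/(mv), the wavelength is inversely proportional to velocity:

λ ∝ 1/v

If v → 11.3v, then λ → λ/11.3

When velocity is increased by a factor of 11.3, the wavelength decreases by a factor of 11.3.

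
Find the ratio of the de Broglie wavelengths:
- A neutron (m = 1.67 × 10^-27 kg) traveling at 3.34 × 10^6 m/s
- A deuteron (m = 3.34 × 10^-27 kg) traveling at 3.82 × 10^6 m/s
λ₁/λ₂ = 2.29

Using λ = h/(mv):

λ₁ = h/(m₁v₁) = 1.19 × 10^-13 m
λ₂ = h/(m₂v₂) = 5.19 × 10^-14 m

Ratio λ₁/λ₂ = (m₂v₂)/(m₁v₁)
         = (3.34 × 10^-27 kg × 3.82 × 10^6 m/s) / (1.67 × 10^-27 kg × 3.34 × 10^6 m/s)
         = 2.29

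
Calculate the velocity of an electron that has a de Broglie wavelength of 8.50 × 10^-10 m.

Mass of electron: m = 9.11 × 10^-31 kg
8.56 × 10^5 m/s

From the de Broglie relation λ = h/(mv), we solve for v:

v = h/(mλ)
v = (6.626 × 10^-34 J·s) / (9.11 × 10^-31 kg × 8.50 × 10^-10 m)
v = 8.56 × 10^5 m/s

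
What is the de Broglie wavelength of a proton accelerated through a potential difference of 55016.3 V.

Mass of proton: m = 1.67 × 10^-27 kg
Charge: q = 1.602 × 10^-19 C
1.22 × 10^-13 m

When a particle is accelerated through voltage V, it gains kinetic energy KE = qV.

The de Broglie wavelength is then λ = h/√(2mqV):

λ = h/√(2mqV)
λ = (6.626 × 10^-34 J·s) / √(2 × 1.67 × 10^-27 kg × 1.602 × 10^-19 C × 55016.3 V)
λ = 1.22 × 10^-13 m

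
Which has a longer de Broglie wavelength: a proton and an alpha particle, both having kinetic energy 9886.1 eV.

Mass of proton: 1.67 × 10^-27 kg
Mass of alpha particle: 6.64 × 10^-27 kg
The proton has the longer wavelength.

Using λ = h/√(2mKE):

For proton: λ₁ = h/√(2m₁KE) = 2.88 × 10^-13 m
For alpha particle: λ₂ = h/√(2m₂KE) = 1.44 × 10^-13 m

Since λ ∝ 1/√m at constant kinetic energy, the lighter particle has the longer wavelength.

The proton has the longer de Broglie wavelength.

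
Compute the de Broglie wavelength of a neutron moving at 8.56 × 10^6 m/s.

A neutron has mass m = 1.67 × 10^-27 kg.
4.64 × 10^-14 m

Using the de Broglie relation λ = h/(mv):

λ = h/(mv)
λ = (6.626 × 10^-34 J·s) / (1.67 × 10^-27 kg × 8.56 × 10^6 m/s)
λ = 4.64 × 10^-14 m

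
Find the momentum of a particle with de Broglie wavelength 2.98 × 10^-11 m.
2.22 × 10^-23 kg·m/s

From the de Broglie relation λ = h/p, we solve for p:

p = h/λ
p = (6.626 × 10^-34 J·s) / (2.98 × 10^-11 m)
p = 2.22 × 10^-23 kg·m/s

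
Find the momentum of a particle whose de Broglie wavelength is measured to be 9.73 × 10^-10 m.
6.81 × 10^-25 kg·m/s

From the de Broglie relation λ = h/p, we solve for p:

p = h/λ
p = (6.626 × 10^-34 J·s) / (9.73 × 10^-10 m)
p = 6.81 × 10^-25 kg·m/s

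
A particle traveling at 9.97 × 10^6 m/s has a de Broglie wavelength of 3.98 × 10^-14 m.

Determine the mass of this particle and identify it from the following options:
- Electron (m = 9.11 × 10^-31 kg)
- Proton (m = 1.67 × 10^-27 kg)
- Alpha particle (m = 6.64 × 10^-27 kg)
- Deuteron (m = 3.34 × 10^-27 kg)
The particle is a proton.

From λ = h/(mv), solve for mass:

m = h/(λv)
m = (6.626 × 10^-34 J·s) / (3.98 × 10^-14 m × 9.97 × 10^6 m/s)
m = 1.67 × 10^-27 kg

Comparing with the listed masses, this is closest to a proton.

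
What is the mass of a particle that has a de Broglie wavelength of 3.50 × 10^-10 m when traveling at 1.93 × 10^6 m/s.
9.81 × 10^-31 kg

From the de Broglie relation λ = h/(mv), we solve for m:

m = h/(λv)
m = (6.626 × 10^-34 J·s) / (3.50 × 10^-10 m × 1.93 × 10^6 m/s)
m = 9.81 × 10^-31 kg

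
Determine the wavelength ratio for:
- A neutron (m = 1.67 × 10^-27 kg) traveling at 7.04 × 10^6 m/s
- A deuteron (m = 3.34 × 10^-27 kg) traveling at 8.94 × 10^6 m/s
λ₁/λ₂ = 2.54

Using λ = h/(mv):

λ₁ = h/(m₁v₁) = 5.64 × 10^-14 m
λ₂ = h/(m₂v₂) = 2.22 × 10^-14 m

Ratio λ₁/λ₂ = (m₂v₂)/(m₁v₁)
         = (3.34 × 10^-27 kg × 8.94 × 10^6 m/s) / (1.67 × 10^-27 kg × 7.04 × 10^6 m/s)
         = 2.54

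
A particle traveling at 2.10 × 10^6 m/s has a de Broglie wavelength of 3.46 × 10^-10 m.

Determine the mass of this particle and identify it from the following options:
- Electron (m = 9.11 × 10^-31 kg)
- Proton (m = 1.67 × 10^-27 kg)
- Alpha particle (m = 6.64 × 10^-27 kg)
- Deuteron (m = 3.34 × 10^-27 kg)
The particle is an electron.

From λ = h/(mv), solve for mass:

m = h/(λv)
m = (6.626 × 10^-34 J·s) / (3.46 × 10^-10 m × 2.10 × 10^6 m/s)
m = 9.12 × 10^-31 kg

Comparing with the listed masses, this is closest to an electron.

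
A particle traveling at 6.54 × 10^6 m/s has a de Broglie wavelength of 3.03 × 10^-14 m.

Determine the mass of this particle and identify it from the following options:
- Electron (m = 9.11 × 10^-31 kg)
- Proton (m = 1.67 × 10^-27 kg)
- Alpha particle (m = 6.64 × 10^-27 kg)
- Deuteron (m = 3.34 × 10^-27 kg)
The particle is a deuteron.

From λ = h/(mv), solve for mass:

m = h/(λv)
m = (6.626 × 10^-34 J·s) / (3.03 × 10^-14 m × 6.54 × 10^6 m/s)
m = 3.34 × 10^-27 kg

Comparing with the listed masses, this is closest to a deuteron.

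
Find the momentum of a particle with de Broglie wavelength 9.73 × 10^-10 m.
6.81 × 10^-25 kg·m/s

From the de Broglie relation λ = h/p, we solve for p:

p = h/λ
p = (6.626 × 10^-34 J·s) / (9.73 × 10^-10 m)
p = 6.81 × 10^-25 kg·m/s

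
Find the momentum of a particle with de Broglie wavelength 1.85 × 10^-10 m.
3.58 × 10^-24 kg·m/s

From the de Broglie relation λ = h/p, we solve for p:

p = h/λ
p = (6.626 × 10^-34 J·s) / (1.85 × 10^-10 m)
p = 3.58 × 10^-24 kg·m/s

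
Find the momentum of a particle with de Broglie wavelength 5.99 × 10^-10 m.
1.11 × 10^-24 kg·m/s

From the de Broglie relation λ = h/p, we solve for p:

p = h/λ
p = (6.626 × 10^-34 J·s) / (5.99 × 10^-10 m)
p = 1.11 × 10^-24 kg·m/s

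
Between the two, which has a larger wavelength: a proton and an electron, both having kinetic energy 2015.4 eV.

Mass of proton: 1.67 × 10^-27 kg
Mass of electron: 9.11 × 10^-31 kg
The electron has the longer wavelength.

Using λ = h/√(2mKE):

For proton: λ₁ = h/√(2m₁KE) = 6.38 × 10^-13 m
For electron: λ₂ = h/√(2m₂KE) = 2.73 × 10^-11 m

Since λ ∝ 1/√m at constant kinetic energy, the lighter particle has the longer wavelength.

The electron has the longer de Broglie wavelength.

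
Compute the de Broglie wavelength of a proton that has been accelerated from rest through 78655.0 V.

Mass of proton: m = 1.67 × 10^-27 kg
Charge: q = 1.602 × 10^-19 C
1.02 × 10^-13 m

When a particle is accelerated through voltage V, it gains kinetic energy KE = qV.

The de Broglie wavelength is then λ = h/√(2mqV):

λ = h/√(2mqV)
λ = (6.626 × 10^-34 J·s) / √(2 × 1.67 × 10^-27 kg × 1.602 × 10^-19 C × 78655.0 V)
λ = 1.02 × 10^-13 m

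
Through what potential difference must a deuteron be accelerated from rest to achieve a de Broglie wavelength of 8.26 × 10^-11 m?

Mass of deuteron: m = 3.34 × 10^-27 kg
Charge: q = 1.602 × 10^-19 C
6.01 × 10^-2 V

From λ = h/√(2mqV), we solve for V:

λ² = h²/(2mqV)
V = h²/(2mqλ²)
V = (6.626 × 10^-34 J·s)² / (2 × 3.34 × 10^-27 kg × 1.602 × 10^-19 C × (8.26 × 10^-11 m)²)
V = 6.01 × 10^-2 V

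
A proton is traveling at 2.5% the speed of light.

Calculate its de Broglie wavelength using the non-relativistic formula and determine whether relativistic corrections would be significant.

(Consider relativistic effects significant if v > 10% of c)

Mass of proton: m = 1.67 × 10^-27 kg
No, relativistic corrections are not needed.

Using the non-relativistic de Broglie formula λ = h/(mv):

v = 2.5% × c = 7.495 × 10^6 m/s

λ = h/(mv)
λ = (6.626 × 10^-34 J·s) / (1.67 × 10^-27 kg × 7.495 × 10^6 m/s)
λ = 5.29 × 10^-14 m

Since v = 2.5% of c < 10% of c, relativistic corrections are NOT significant and this non-relativistic result is a good approximation.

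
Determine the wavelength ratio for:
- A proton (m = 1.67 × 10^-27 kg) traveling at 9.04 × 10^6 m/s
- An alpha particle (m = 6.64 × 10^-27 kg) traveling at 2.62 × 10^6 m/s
λ₁/λ₂ = 1.15

Using λ = h/(mv):

λ₁ = h/(m₁v₁) = 4.39 × 10^-14 m
λ₂ = h/(m₂v₂) = 3.81 × 10^-14 m

Ratio λ₁/λ₂ = (m₂v₂)/(m₁v₁)
         = (6.64 × 10^-27 kg × 2.62 × 10^6 m/s) / (1.67 × 10^-27 kg × 9.04 × 10^6 m/s)
         = 1.15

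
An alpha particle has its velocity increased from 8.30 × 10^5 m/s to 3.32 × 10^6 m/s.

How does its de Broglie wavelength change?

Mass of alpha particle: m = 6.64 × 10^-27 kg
The wavelength decreases by a factor of 4.

Using λ = h/(mv):

Initial wavelength: λ₁ = h/(mv₁) = 1.20 × 10^-13 m
Final wavelength: λ₂ = h/(mv₂) = 3.01 × 10^-14 m

Since λ ∝ 1/v, when velocity increases by a factor of 4, the wavelength decreases by a factor of 4.

λ₂/λ₁ = v₁/v₂ = 1/4

The wavelength decreases by a factor of 4.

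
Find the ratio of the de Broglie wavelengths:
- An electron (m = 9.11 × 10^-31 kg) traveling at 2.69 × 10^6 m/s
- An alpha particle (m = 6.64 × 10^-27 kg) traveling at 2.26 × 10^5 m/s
λ₁/λ₂ = 612

Using λ = h/(mv):

λ₁ = h/(m₁v₁) = 2.70 × 10^-10 m
λ₂ = h/(m₂v₂) = 4.42 × 10^-13 m

Ratio λ₁/λ₂ = (m₂v₂)/(m₁v₁)
         = (6.64 × 10^-27 kg × 2.26 × 10^5 m/s) / (9.11 × 10^-31 kg × 2.69 × 10^6 m/s)
         = 612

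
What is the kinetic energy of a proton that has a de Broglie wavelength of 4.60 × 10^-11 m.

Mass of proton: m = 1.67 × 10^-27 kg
6.21 × 10^-20 J (or 0.388 eV)

From λ = h/√(2mKE), we solve for KE:

λ² = h²/(2mKE)
KE = h²/(2mλ²)
KE = (6.626 × 10^-34 J·s)² / (2 × 1.67 × 10^-27 kg × (4.60 × 10^-11 m)²)
KE = 6.21 × 10^-20 J
KE = 0.388 eV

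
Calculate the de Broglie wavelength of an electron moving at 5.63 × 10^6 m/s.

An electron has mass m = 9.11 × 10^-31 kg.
1.29 × 10^-10 m

Using the de Broglie relation λ = h/(mv):

λ = h/(mv)
λ = (6.626 × 10^-34 J·s) / (9.11 × 10^-31 kg × 5.63 × 10^6 m/s)
λ = 1.29 × 10^-10 m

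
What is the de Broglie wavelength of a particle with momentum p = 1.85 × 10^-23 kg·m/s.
3.58 × 10^-11 m

Using the de Broglie relation λ = h/p:

λ = h/p
λ = (6.626 × 10^-34 J·s) / (1.85 × 10^-23 kg·m/s)
λ = 3.58 × 10^-11 m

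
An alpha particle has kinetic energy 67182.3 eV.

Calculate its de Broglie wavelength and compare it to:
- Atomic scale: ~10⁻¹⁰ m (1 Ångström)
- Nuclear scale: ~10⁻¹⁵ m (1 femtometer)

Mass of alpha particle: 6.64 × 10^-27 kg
λ = 5.54 × 10^-14 m, which is between nuclear and atomic scales.

Using λ = h/√(2mKE):

KE = 67182.3 eV = 1.076 × 10^-14 J

λ = h/√(2mKE)
λ = (6.626 × 10^-34 J·s) / √(2 × 6.64 × 10^-27 kg × 1.076 × 10^-14 J)
λ = 5.54 × 10^-14 m

Comparison:
- Atomic scale (10⁻¹⁰ m): λ is 0.00055× this size
- Nuclear scale (10⁻¹⁵ m): λ is 55× this size

The wavelength is between nuclear and atomic scales.

This wavelength is appropriate for probing atomic structure but too large for nuclear physics experiments.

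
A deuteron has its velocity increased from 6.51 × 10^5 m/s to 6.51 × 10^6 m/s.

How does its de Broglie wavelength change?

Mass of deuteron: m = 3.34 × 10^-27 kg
The wavelength decreases by a factor of 10.

Using λ = h/(mv):

Initial wavelength: λ₁ = h/(mv₁) = 3.05 × 10^-13 m
Final wavelength: λ₂ = h/(mv₂) = 3.05 × 10^-14 m

Since λ ∝ 1/v, when velocity increases by a factor of 10, the wavelength decreases by a factor of 10.

λ₂/λ₁ = v₁/v₂ = 1/10

The wavelength decreases by a factor of 10.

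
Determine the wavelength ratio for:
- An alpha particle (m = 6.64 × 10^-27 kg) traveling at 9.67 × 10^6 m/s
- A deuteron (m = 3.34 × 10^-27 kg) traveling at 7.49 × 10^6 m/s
λ₁/λ₂ = 0.390

Using λ = h/(mv):

λ₁ = h/(m₁v₁) = 1.03 × 10^-14 m
λ₂ = h/(m₂v₂) = 2.65 × 10^-14 m

Ratio λ₁/λ₂ = (m₂v₂)/(m₁v₁)
         = (3.34 × 10^-27 kg × 7.49 × 10^6 m/s) / (6.64 × 10^-27 kg × 9.67 × 10^6 m/s)
         = 0.390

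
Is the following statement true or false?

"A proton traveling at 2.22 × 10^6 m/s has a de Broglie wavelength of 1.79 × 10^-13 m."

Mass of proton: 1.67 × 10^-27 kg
True

The claim is correct.

Using λ = h/(mv):
λ = (6.626 × 10^-34 J·s) / (1.67 × 10^-27 kg × 2.22 × 10^6 m/s)
λ = 1.79 × 10^-13 m

This matches the claimed value.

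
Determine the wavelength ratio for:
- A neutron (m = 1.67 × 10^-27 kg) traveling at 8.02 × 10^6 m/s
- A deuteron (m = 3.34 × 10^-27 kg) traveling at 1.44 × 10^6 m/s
λ₁/λ₂ = 0.359

Using λ = h/(mv):

λ₁ = h/(m₁v₁) = 4.95 × 10^-14 m
λ₂ = h/(m₂v₂) = 1.38 × 10^-13 m

Ratio λ₁/λ₂ = (m₂v₂)/(m₁v₁)
         = (3.34 × 10^-27 kg × 1.44 × 10^6 m/s) / (1.67 × 10^-27 kg × 8.02 × 10^6 m/s)
         = 0.359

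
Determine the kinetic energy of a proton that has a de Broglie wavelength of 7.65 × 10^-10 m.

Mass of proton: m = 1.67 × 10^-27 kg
2.25 × 10^-22 J (or 1.40 × 10^-3 eV)

From λ = h/√(2mKE), we solve for KE:

λ² = h²/(2mKE)
KE = h²/(2mλ²)
KE = (6.626 × 10^-34 J·s)² / (2 × 1.67 × 10^-27 kg × (7.65 × 10^-10 m)²)
KE = 2.25 × 10^-22 J
KE = 1.40 × 10^-3 eV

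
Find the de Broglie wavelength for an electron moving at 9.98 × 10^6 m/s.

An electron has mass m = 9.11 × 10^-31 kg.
7.29 × 10^-11 m

Using the de Broglie relation λ = h/(mv):

λ = h/(mv)
λ = (6.626 × 10^-34 J·s) / (9.11 × 10^-31 kg × 9.98 × 10^6 m/s)
λ = 7.29 × 10^-11 m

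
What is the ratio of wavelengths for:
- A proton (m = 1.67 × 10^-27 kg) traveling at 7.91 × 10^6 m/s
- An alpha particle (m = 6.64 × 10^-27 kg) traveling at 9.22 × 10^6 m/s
λ₁/λ₂ = 4.63

Using λ = h/(mv):

λ₁ = h/(m₁v₁) = 5.02 × 10^-14 m
λ₂ = h/(m₂v₂) = 1.08 × 10^-14 m

Ratio λ₁/λ₂ = (m₂v₂)/(m₁v₁)
         = (6.64 × 10^-27 kg × 9.22 × 10^6 m/s) / (1.67 × 10^-27 kg × 7.91 × 10^6 m/s)
         = 4.63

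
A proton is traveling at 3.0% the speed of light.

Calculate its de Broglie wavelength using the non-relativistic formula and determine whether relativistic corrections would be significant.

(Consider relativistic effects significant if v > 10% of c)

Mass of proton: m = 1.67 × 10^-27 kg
No, relativistic corrections are not needed.

Using the non-relativistic de Broglie formula λ = h/(mv):

v = 3.0% × c = 8.994 × 10^6 m/s

λ = h/(mv)
λ = (6.626 × 10^-34 J·s) / (1.67 × 10^-27 kg × 8.994 × 10^6 m/s)
λ = 4.41 × 10^-14 m

Since v = 3.0% of c < 10% of c, relativistic corrections are NOT significant and this non-relativistic result is a good approximation.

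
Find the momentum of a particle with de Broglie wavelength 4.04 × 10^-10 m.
1.64 × 10^-24 kg·m/s

From the de Broglie relation λ = h/p, we solve for p:

p = h/λ
p = (6.626 × 10^-34 J·s) / (4.04 × 10^-10 m)
p = 1.64 × 10^-24 kg·m/s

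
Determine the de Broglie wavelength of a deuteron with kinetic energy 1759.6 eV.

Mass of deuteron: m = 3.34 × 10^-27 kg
4.83 × 10^-13 m

Using λ = h/√(2mKE):

First convert KE to Joules: KE = 1759.6 eV = 2.819 × 10^-16 J

λ = h/√(2mKE)
λ = (6.626 × 10^-34 J·s) / √(2 × 3.34 × 10^-27 kg × 2.819 × 10^-16 J)
λ = 4.83 × 10^-13 m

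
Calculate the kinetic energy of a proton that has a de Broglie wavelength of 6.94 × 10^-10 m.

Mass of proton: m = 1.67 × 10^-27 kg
2.73 × 10^-22 J (or 1.70 × 10^-3 eV)

From λ = h/√(2mKE), we solve for KE:

λ² = h²/(2mKE)
KE = h²/(2mλ²)
KE = (6.626 × 10^-34 J·s)² / (2 × 1.67 × 10^-27 kg × (6.94 × 10^-10 m)²)
KE = 2.73 × 10^-22 J
KE = 1.70 × 10^-3 eV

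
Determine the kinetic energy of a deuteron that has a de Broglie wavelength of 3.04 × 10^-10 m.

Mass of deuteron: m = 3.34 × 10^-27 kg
7.11 × 10^-22 J (or 4.44 × 10^-3 eV)

From λ = h/√(2mKE), we solve for KE:

λ² = h²/(2mKE)
KE = h²/(2mλ²)
KE = (6.626 × 10^-34 J·s)² / (2 × 3.34 × 10^-27 kg × (3.04 × 10^-10 m)²)
KE = 7.11 × 10^-22 J
KE = 4.44 × 10^-3 eV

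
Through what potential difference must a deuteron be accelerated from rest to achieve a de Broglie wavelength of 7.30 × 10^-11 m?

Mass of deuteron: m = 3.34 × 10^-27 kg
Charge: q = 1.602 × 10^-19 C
7.70 × 10^-2 V

From λ = h/√(2mqV), we solve for V:

λ² = h²/(2mqV)
V = h²/(2mqλ²)
V = (6.626 × 10^-34 J·s)² / (2 × 3.34 × 10^-27 kg × 1.602 × 10^-19 C × (7.30 × 10^-11 m)²)
V = 7.70 × 10^-2 V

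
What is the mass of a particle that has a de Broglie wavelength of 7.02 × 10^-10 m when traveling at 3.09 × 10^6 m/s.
3.05 × 10^-31 kg

From the de Broglie relation λ = h/(mv), we solve for m:

m = h/(λv)
m = (6.626 × 10^-34 J·s) / (7.02 × 10^-10 m × 3.09 × 10^6 m/s)
m = 3.05 × 10^-31 kg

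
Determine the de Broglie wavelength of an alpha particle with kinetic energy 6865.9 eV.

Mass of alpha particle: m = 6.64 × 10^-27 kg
1.73 × 10^-13 m

Using λ = h/√(2mKE):

First convert KE to Joules: KE = 6865.9 eV = 1.100 × 10^-15 J

λ = h/√(2mKE)
λ = (6.626 × 10^-34 J·s) / √(2 × 6.64 × 10^-27 kg × 1.100 × 10^-15 J)
λ = 1.73 × 10^-13 m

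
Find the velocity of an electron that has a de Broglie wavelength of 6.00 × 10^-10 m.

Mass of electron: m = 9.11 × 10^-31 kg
1.21 × 10^6 m/s

From the de Broglie relation λ = h/(mv), we solve for v:

v = h/(mλ)
v = (6.626 × 10^-34 J·s) / (9.11 × 10^-31 kg × 6.00 × 10^-10 m)
v = 1.21 × 10^6 m/s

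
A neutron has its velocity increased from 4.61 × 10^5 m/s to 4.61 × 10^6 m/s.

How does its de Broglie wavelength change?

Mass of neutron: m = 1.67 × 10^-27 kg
The wavelength decreases by a factor of 10.

Using λ = h/(mv):

Initial wavelength: λ₁ = h/(mv₁) = 8.61 × 10^-13 m
Final wavelength: λ₂ = h/(mv₂) = 8.61 × 10^-14 m

Since λ ∝ 1/v, when velocity increases by a factor of 10, the wavelength decreases by a factor of 10.

λ₂/λ₁ = v₁/v₂ = 1/10

The wavelength decreases by a factor of 10.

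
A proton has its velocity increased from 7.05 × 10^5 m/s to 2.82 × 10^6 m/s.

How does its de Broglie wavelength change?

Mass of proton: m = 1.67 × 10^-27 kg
The wavelength decreases by a factor of 4.

Using λ = h/(mv):

Initial wavelength: λ₁ = h/(mv₁) = 5.63 × 10^-13 m
Final wavelength: λ₂ = h/(mv₂) = 1.41 × 10^-13 m

Since λ ∝ 1/v, when velocity increases by a factor of 4, the wavelength decreases by a factor of 4.

λ₂/λ₁ = v₁/v₂ = 1/4

The wavelength decreases by a factor of 4.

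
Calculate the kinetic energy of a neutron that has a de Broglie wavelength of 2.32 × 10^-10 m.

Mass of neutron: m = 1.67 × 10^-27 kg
2.44 × 10^-21 J (or 0.0152 eV)

From λ = h/√(2mKE), we solve for KE:

λ² = h²/(2mKE)
KE = h²/(2mλ²)
KE = (6.626 × 10^-34 J·s)² / (2 × 1.67 × 10^-27 kg × (2.32 × 10^-10 m)²)
KE = 2.44 × 10^-21 J
KE = 0.0152 eV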